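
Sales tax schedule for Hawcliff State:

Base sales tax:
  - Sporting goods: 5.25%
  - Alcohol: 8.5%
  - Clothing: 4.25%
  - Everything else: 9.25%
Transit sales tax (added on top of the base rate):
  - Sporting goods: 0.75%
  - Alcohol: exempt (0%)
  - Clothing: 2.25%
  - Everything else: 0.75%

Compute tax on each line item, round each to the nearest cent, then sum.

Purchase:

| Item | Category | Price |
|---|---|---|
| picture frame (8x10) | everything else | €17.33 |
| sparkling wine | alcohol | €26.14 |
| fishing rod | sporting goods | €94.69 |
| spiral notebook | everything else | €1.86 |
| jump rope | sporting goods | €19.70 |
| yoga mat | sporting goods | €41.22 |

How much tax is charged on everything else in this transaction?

Picture frame (8x10) €17.33: everything else → 9.25% + 0.75% transit = 10% → €1.73
Spiral notebook €1.86: everything else → 9.25% + 0.75% transit = 10% → €0.19
Tax on everything else = €1.73 + €0.19 = €1.92

€1.92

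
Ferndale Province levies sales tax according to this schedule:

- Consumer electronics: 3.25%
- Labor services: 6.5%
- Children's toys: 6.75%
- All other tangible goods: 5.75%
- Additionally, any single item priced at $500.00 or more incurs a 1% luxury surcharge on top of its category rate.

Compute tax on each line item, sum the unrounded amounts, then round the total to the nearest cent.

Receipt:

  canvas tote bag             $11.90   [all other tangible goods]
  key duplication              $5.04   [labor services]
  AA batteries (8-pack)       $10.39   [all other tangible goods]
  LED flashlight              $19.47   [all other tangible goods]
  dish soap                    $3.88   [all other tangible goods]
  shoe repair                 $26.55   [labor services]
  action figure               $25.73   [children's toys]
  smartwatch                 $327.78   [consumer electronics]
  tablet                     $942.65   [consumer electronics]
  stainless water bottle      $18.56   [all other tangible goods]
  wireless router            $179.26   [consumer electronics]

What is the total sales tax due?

$64.02

Canvas tote bag $11.90: all other tangible goods → 5.75% → $0.68425
Key duplication $5.04: labor services → 6.5% → $0.3276
AA batteries (8-pack) $10.39: all other tangible goods → 5.75% → $0.597425
LED flashlight $19.47: all other tangible goods → 5.75% → $1.119525
Dish soap $3.88: all other tangible goods → 5.75% → $0.2231
Shoe repair $26.55: labor services → 6.5% → $1.72575
Action figure $25.73: children's toys → 6.75% → $1.736775
Smartwatch $327.78: consumer electronics → 3.25% → $10.65285
Tablet $942.65: consumer electronics → 3.25% + 1% surcharge = 4.25% → $40.062625
Stainless water bottle $18.56: all other tangible goods → 5.75% → $1.0672
Wireless router $179.26: consumer electronics → 3.25% → $5.82595
Unrounded tax sum = $64.02305 → $64.02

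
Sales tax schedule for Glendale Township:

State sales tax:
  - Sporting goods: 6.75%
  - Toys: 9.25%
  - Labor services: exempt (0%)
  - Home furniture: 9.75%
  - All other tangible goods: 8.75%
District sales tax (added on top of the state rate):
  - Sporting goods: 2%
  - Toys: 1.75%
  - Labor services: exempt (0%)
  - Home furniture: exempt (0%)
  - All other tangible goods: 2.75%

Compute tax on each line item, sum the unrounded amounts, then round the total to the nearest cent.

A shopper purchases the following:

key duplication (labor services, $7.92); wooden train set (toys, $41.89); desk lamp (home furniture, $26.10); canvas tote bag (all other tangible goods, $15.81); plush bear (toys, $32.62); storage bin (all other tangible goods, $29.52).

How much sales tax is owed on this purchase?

$15.95

Key duplication $7.92: labor services → 0% + 0% district = 0% → $0.00
Wooden train set $41.89: toys → 9.25% + 1.75% district = 11% → $4.6079
Desk lamp $26.10: home furniture → 9.75% + 0% district = 9.75% → $2.54475
Canvas tote bag $15.81: all other tangible goods → 8.75% + 2.75% district = 11.5% → $1.81815
Plush bear $32.62: toys → 9.25% + 1.75% district = 11% → $3.5882
Storage bin $29.52: all other tangible goods → 8.75% + 2.75% district = 11.5% → $3.3948
Unrounded tax sum = $15.9538 → $15.95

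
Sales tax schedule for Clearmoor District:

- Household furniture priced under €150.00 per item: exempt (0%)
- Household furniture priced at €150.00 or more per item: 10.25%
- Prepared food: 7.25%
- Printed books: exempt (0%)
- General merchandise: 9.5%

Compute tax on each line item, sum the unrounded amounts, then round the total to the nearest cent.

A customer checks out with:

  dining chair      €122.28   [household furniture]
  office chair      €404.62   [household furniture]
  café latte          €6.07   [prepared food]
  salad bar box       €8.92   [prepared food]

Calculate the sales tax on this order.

€42.56

Dining chair €122.28: household furniture, under €150.00 → 0% → €0.00
Office chair €404.62: household furniture, €150.00 or more → 10.25% → €41.47355
Café latte €6.07: prepared food → 7.25% → €0.440075
Salad bar box €8.92: prepared food → 7.25% → €0.6467
Unrounded tax sum = €42.560325 → €42.56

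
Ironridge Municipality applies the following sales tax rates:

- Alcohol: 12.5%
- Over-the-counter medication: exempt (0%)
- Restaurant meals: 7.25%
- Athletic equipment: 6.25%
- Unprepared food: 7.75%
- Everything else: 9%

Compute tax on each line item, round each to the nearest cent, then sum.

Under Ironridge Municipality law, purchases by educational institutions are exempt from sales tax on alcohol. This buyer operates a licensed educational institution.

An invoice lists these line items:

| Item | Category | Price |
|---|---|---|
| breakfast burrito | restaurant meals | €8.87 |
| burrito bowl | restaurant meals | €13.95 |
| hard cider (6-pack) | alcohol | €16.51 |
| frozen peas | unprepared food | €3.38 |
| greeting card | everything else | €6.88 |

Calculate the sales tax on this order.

€2.53

Breakfast burrito €8.87: restaurant meals → 7.25% → €0.64
Burrito bowl €13.95: restaurant meals → 7.25% → €1.01
Hard cider (6-pack) €16.51: alcohol, buyer-exempt → 0% → €0.00
Frozen peas €3.38: unprepared food → 7.75% → €0.26
Greeting card €6.88: everything else → 9% → €0.62
Total tax = €0.64 + €1.01 + €0.26 + €0.62 = €2.53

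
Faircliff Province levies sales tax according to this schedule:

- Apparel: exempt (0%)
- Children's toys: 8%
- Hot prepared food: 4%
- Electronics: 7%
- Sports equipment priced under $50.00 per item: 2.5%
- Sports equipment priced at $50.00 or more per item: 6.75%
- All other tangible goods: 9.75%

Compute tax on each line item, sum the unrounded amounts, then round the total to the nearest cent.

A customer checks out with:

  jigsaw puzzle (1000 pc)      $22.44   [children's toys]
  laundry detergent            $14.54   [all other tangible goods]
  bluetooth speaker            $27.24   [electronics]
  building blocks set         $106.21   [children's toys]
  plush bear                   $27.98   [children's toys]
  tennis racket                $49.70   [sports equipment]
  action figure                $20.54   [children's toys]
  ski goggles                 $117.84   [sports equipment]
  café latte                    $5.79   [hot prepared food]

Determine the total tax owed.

$26.93

Jigsaw puzzle (1000 pc) $22.44: children's toys → 8% → $1.7952
Laundry detergent $14.54: all other tangible goods → 9.75% → $1.41765
Bluetooth speaker $27.24: electronics → 7% → $1.9068
Building blocks set $106.21: children's toys → 8% → $8.4968
Plush bear $27.98: children's toys → 8% → $2.2384
Tennis racket $49.70: sports equipment, under $50.00 → 2.5% → $1.2425
Action figure $20.54: children's toys → 8% → $1.6432
Ski goggles $117.84: sports equipment, $50.00 or more → 6.75% → $7.9542
Café latte $5.79: hot prepared food → 4% → $0.2316
Unrounded tax sum = $26.92635 → $26.93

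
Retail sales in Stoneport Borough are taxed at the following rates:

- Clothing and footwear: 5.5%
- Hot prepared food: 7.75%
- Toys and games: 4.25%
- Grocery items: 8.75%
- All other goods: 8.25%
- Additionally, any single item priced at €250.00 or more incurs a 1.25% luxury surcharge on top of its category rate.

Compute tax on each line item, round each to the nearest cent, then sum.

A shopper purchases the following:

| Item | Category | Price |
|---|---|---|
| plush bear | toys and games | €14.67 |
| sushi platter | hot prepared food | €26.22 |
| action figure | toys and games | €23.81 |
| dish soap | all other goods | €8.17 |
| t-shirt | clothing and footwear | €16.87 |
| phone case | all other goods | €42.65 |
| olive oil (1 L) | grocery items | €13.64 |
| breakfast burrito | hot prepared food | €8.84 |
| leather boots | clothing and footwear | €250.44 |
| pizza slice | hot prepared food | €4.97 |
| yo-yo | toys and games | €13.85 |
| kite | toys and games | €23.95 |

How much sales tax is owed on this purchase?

€29.56

Plush bear €14.67: toys and games → 4.25% → €0.62
Sushi platter €26.22: hot prepared food → 7.75% → €2.03
Action figure €23.81: toys and games → 4.25% → €1.01
Dish soap €8.17: all other goods → 8.25% → €0.67
T-shirt €16.87: clothing and footwear → 5.5% → €0.93
Phone case €42.65: all other goods → 8.25% → €3.52
Olive oil (1 L) €13.64: grocery items → 8.75% → €1.19
Breakfast burrito €8.84: hot prepared food → 7.75% → €0.69
Leather boots €250.44: clothing and footwear → 5.5% + 1.25% surcharge = 6.75% → €16.90
Pizza slice €4.97: hot prepared food → 7.75% → €0.39
Yo-yo €13.85: toys and games → 4.25% → €0.59
Kite €23.95: toys and games → 4.25% → €1.02
Total tax = €0.62 + €2.03 + €1.01 + €0.67 + €0.93 + €3.52 + €1.19 + €0.69 + €16.90 + €0.39 + €0.59 + €1.02 = €29.56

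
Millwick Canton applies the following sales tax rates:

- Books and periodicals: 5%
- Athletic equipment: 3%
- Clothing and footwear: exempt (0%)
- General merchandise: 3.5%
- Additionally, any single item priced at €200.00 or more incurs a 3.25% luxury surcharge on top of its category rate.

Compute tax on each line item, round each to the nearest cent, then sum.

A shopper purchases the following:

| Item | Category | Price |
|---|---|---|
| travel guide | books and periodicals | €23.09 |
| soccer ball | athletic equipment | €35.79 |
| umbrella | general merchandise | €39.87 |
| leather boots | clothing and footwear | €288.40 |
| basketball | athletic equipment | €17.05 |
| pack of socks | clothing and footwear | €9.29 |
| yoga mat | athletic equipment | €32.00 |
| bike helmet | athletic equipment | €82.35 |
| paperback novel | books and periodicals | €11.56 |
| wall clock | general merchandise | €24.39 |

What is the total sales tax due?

€18.36

Travel guide €23.09: books and periodicals → 5% → €1.15
Soccer ball €35.79: athletic equipment → 3% → €1.07
Umbrella €39.87: general merchandise → 3.5% → €1.40
Leather boots €288.40: clothing and footwear → 0% + 3.25% surcharge = 3.25% → €9.37
Basketball €17.05: athletic equipment → 3% → €0.51
Pack of socks €9.29: clothing and footwear → 0% → €0.00
Yoga mat €32.00: athletic equipment → 3% → €0.96
Bike helmet €82.35: athletic equipment → 3% → €2.47
Paperback novel €11.56: books and periodicals → 5% → €0.58
Wall clock €24.39: general merchandise → 3.5% → €0.85
Total tax = €1.15 + €1.07 + €1.40 + €9.37 + €0.51 + €0.96 + €2.47 + €0.58 + €0.85 = €18.36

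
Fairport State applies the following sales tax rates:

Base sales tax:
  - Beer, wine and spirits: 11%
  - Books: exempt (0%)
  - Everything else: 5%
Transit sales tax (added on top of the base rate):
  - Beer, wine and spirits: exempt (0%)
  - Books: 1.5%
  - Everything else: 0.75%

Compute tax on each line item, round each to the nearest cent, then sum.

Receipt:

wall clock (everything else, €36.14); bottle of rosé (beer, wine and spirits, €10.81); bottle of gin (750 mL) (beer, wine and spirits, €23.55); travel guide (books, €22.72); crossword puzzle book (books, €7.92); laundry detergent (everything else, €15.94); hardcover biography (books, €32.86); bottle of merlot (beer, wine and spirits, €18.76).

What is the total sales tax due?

€9.79

Wall clock €36.14: everything else → 5% + 0.75% transit = 5.75% → €2.08
Bottle of rosé €10.81: beer, wine and spirits → 11% + 0% transit = 11% → €1.19
Bottle of gin (750 mL) €23.55: beer, wine and spirits → 11% + 0% transit = 11% → €2.59
Travel guide €22.72: books → 0% + 1.5% transit = 1.5% → €0.34
Crossword puzzle book €7.92: books → 0% + 1.5% transit = 1.5% → €0.12
Laundry detergent €15.94: everything else → 5% + 0.75% transit = 5.75% → €0.92
Hardcover biography €32.86: books → 0% + 1.5% transit = 1.5% → €0.49
Bottle of merlot €18.76: beer, wine and spirits → 11% + 0% transit = 11% → €2.06
Total tax = €2.08 + €1.19 + €2.59 + €0.34 + €0.12 + €0.92 + €0.49 + €2.06 = €9.79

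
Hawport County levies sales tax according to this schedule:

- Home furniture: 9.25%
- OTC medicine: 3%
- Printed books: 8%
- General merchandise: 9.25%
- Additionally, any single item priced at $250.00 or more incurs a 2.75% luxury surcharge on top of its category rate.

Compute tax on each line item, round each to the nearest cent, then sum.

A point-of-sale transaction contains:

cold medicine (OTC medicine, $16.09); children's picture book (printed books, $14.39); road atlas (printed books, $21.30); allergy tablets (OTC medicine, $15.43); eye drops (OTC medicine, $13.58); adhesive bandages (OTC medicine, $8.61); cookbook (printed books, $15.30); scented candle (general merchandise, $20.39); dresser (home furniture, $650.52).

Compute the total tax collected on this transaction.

Cold medicine $16.09: OTC medicine → 3% → $0.48
Children's picture book $14.39: printed books → 8% → $1.15
Road atlas $21.30: printed books → 8% → $1.70
Allergy tablets $15.43: OTC medicine → 3% → $0.46
Eye drops $13.58: OTC medicine → 3% → $0.41
Adhesive bandages $8.61: OTC medicine → 3% → $0.26
Cookbook $15.30: printed books → 8% → $1.22
Scented candle $20.39: general merchandise → 9.25% → $1.89
Dresser $650.52: home furniture → 9.25% + 2.75% surcharge = 12% → $78.06
Total tax = $0.48 + $1.15 + $1.70 + $0.46 + $0.41 + $0.26 + $1.22 + $1.89 + $78.06 = $85.63

$85.63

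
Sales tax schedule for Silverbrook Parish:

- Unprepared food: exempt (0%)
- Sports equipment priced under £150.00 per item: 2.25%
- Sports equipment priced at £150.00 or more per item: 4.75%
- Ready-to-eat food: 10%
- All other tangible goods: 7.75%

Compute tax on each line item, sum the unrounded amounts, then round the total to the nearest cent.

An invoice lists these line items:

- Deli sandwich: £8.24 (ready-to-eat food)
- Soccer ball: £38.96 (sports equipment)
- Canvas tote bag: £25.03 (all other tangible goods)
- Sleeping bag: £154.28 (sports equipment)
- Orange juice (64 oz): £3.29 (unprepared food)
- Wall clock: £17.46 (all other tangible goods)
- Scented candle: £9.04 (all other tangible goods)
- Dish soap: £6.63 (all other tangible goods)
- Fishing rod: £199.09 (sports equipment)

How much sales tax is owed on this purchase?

Deli sandwich £8.24: ready-to-eat food → 10% → £0.824
Soccer ball £38.96: sports equipment, under £150.00 → 2.25% → £0.8766
Canvas tote bag £25.03: all other tangible goods → 7.75% → £1.939825
Sleeping bag £154.28: sports equipment, £150.00 or more → 4.75% → £7.3283
Orange juice (64 oz) £3.29: unprepared food → 0% → £0.00
Wall clock £17.46: all other tangible goods → 7.75% → £1.35315
Scented candle £9.04: all other tangible goods → 7.75% → £0.7006
Dish soap £6.63: all other tangible goods → 7.75% → £0.513825
Fishing rod £199.09: sports equipment, £150.00 or more → 4.75% → £9.456775
Unrounded tax sum = £22.993075 → £22.99

£22.99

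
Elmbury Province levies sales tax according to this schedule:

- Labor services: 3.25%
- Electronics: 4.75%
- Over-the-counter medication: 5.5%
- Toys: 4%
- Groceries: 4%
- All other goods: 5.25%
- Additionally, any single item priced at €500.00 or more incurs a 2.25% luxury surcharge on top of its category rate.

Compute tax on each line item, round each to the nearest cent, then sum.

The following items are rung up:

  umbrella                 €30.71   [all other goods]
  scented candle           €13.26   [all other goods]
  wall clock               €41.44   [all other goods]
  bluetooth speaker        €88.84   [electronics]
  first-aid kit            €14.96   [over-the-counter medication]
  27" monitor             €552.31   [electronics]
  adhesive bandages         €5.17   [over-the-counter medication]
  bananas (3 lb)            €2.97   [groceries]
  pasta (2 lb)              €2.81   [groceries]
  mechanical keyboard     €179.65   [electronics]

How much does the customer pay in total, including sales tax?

Umbrella €30.71: all other goods → 5.25% → €1.61
Scented candle €13.26: all other goods → 5.25% → €0.70
Wall clock €41.44: all other goods → 5.25% → €2.18
Bluetooth speaker €88.84: electronics → 4.75% → €4.22
First-aid kit €14.96: over-the-counter medication → 5.5% → €0.82
27" monitor €552.31: electronics → 4.75% + 2.25% surcharge = 7% → €38.66
Adhesive bandages €5.17: over-the-counter medication → 5.5% → €0.28
Bananas (3 lb) €2.97: groceries → 4% → €0.12
Pasta (2 lb) €2.81: groceries → 4% → €0.11
Mechanical keyboard €179.65: electronics → 4.75% → €8.53
Subtotal = €932.12; tax = €57.23; total due = €989.35

€989.35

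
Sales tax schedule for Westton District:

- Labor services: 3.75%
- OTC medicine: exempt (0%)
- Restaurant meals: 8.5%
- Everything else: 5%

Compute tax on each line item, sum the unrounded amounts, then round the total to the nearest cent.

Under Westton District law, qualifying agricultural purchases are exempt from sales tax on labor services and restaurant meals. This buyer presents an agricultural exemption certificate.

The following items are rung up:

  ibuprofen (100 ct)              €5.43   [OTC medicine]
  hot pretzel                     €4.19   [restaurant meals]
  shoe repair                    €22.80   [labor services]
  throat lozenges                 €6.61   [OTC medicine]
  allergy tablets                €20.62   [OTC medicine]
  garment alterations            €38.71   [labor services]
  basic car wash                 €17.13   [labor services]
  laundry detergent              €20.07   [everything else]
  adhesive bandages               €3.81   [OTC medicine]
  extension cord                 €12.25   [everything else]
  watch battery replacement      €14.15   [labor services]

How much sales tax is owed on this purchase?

€1.62

Ibuprofen (100 ct) €5.43: OTC medicine → 0% → €0.00
Hot pretzel €4.19: restaurant meals, buyer-exempt → 0% → €0.00
Shoe repair €22.80: labor services, buyer-exempt → 0% → €0.00
Throat lozenges €6.61: OTC medicine → 0% → €0.00
Allergy tablets €20.62: OTC medicine → 0% → €0.00
Garment alterations €38.71: labor services, buyer-exempt → 0% → €0.00
Basic car wash €17.13: labor services, buyer-exempt → 0% → €0.00
Laundry detergent €20.07: everything else → 5% → €1.0035
Adhesive bandages €3.81: OTC medicine → 0% → €0.00
Extension cord €12.25: everything else → 5% → €0.6125
Watch battery replacement €14.15: labor services, buyer-exempt → 0% → €0.00
Unrounded tax sum = €1.616 → €1.62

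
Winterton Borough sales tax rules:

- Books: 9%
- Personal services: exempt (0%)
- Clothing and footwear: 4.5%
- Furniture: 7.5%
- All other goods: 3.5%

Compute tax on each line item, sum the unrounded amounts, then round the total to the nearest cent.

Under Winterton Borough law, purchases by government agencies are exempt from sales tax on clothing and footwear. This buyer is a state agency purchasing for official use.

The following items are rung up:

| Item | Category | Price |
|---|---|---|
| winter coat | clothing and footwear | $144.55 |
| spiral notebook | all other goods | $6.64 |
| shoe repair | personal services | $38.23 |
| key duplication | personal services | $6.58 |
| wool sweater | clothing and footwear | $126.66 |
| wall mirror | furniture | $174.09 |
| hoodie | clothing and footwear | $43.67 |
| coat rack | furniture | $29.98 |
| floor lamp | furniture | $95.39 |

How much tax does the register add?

Winter coat $144.55: clothing and footwear, buyer-exempt → 0% → $0.00
Spiral notebook $6.64: all other goods → 3.5% → $0.2324
Shoe repair $38.23: personal services → 0% → $0.00
Key duplication $6.58: personal services → 0% → $0.00
Wool sweater $126.66: clothing and footwear, buyer-exempt → 0% → $0.00
Wall mirror $174.09: furniture → 7.5% → $13.05675
Hoodie $43.67: clothing and footwear, buyer-exempt → 0% → $0.00
Coat rack $29.98: furniture → 7.5% → $2.2485
Floor lamp $95.39: furniture → 7.5% → $7.15425
Unrounded tax sum = $22.6919 → $22.69

$22.69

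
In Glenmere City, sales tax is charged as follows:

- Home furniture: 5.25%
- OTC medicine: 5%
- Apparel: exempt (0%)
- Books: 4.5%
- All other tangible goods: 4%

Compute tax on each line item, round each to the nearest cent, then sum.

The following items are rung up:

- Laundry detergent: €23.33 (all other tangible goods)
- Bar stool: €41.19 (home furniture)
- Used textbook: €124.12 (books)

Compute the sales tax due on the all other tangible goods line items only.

€0.93

Laundry detergent €23.33: all other tangible goods → 4% → €0.93
Tax on all other tangible goods = €0.93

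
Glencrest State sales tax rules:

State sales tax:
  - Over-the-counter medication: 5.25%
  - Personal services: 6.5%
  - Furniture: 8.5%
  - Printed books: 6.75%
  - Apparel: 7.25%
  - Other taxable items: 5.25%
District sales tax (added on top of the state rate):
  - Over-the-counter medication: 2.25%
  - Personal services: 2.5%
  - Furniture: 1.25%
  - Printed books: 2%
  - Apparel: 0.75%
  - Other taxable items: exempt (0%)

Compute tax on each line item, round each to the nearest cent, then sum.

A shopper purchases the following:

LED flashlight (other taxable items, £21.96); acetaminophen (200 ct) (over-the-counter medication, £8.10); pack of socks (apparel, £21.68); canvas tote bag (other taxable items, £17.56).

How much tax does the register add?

£4.41

LED flashlight £21.96: other taxable items → 5.25% + 0% district = 5.25% → £1.15
Acetaminophen (200 ct) £8.10: over-the-counter medication → 5.25% + 2.25% district = 7.5% → £0.61
Pack of socks £21.68: apparel → 7.25% + 0.75% district = 8% → £1.73
Canvas tote bag £17.56: other taxable items → 5.25% + 0% district = 5.25% → £0.92
Total tax = £1.15 + £0.61 + £1.73 + £0.92 = £4.41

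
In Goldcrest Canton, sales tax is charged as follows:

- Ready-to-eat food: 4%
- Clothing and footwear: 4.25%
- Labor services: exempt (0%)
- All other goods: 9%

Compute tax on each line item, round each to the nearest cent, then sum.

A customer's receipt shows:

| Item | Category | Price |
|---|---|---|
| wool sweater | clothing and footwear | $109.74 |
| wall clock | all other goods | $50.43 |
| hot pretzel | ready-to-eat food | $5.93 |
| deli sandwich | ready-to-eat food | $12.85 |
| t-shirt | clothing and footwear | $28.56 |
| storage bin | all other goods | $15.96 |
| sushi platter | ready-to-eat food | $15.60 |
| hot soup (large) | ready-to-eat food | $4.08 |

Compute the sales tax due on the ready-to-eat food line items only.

$1.53

Hot pretzel $5.93: ready-to-eat food → 4% → $0.24
Deli sandwich $12.85: ready-to-eat food → 4% → $0.51
Sushi platter $15.60: ready-to-eat food → 4% → $0.62
Hot soup (large) $4.08: ready-to-eat food → 4% → $0.16
Tax on ready-to-eat food = $0.24 + $0.51 + $0.62 + $0.16 = $1.53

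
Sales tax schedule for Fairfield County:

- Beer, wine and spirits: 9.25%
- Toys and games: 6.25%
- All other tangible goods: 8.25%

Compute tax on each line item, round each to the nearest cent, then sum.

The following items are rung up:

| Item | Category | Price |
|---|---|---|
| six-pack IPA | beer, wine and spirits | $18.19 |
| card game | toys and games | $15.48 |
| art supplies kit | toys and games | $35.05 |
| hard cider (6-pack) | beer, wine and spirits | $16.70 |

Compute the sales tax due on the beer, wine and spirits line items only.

$3.22

Six-pack IPA $18.19: beer, wine and spirits → 9.25% → $1.68
Hard cider (6-pack) $16.70: beer, wine and spirits → 9.25% → $1.54
Tax on beer, wine and spirits = $1.68 + $1.54 = $3.22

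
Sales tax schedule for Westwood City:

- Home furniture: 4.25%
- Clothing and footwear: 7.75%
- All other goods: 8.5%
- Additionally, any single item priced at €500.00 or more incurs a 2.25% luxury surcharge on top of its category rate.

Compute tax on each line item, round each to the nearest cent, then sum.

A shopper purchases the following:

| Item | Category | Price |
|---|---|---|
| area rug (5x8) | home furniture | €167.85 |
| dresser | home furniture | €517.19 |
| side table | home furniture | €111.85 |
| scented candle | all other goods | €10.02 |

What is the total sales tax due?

€46.35

Area rug (5x8) €167.85: home furniture → 4.25% → €7.13
Dresser €517.19: home furniture → 4.25% + 2.25% surcharge = 6.5% → €33.62
Side table €111.85: home furniture → 4.25% → €4.75
Scented candle €10.02: all other goods → 8.5% → €0.85
Total tax = €7.13 + €33.62 + €4.75 + €0.85 = €46.35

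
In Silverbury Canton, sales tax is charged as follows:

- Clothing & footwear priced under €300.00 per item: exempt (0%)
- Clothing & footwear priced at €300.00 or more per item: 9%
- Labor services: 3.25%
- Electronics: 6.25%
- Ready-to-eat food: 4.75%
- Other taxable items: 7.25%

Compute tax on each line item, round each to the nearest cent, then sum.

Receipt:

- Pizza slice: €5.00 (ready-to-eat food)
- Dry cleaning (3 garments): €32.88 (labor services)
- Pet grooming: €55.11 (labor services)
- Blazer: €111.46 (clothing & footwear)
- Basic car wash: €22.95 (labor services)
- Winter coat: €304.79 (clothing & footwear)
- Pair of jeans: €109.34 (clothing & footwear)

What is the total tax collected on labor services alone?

Dry cleaning (3 garments) €32.88: labor services → 3.25% → €1.07
Pet grooming €55.11: labor services → 3.25% → €1.79
Basic car wash €22.95: labor services → 3.25% → €0.75
Tax on labor services = €1.07 + €1.79 + €0.75 = €3.61

€3.61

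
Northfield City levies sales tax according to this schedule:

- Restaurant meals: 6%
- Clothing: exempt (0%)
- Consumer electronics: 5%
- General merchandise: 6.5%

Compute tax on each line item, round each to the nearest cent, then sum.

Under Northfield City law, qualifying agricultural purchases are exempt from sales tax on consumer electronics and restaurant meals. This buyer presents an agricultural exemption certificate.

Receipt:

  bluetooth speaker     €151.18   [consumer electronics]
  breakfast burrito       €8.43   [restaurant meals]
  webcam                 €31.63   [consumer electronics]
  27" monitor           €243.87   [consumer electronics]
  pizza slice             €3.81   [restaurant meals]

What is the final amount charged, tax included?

Bluetooth speaker €151.18: consumer electronics, buyer-exempt → 0% → €0.00
Breakfast burrito €8.43: restaurant meals, buyer-exempt → 0% → €0.00
Webcam €31.63: consumer electronics, buyer-exempt → 0% → €0.00
27" monitor €243.87: consumer electronics, buyer-exempt → 0% → €0.00
Pizza slice €3.81: restaurant meals, buyer-exempt → 0% → €0.00
Subtotal = €438.92; tax = €0.00; total due = €438.92

€438.92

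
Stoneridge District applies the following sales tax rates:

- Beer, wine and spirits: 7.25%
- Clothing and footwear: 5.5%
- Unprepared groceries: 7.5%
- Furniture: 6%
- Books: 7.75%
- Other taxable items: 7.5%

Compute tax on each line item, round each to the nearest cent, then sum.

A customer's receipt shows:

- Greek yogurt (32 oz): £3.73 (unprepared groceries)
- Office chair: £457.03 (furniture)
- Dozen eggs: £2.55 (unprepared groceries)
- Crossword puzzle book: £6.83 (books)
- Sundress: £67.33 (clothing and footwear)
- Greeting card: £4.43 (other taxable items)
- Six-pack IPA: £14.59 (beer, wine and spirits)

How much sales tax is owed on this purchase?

Greek yogurt (32 oz) £3.73: unprepared groceries → 7.5% → £0.28
Office chair £457.03: furniture → 6% → £27.42
Dozen eggs £2.55: unprepared groceries → 7.5% → £0.19
Crossword puzzle book £6.83: books → 7.75% → £0.53
Sundress £67.33: clothing and footwear → 5.5% → £3.70
Greeting card £4.43: other taxable items → 7.5% → £0.33
Six-pack IPA £14.59: beer, wine and spirits → 7.25% → £1.06
Total tax = £0.28 + £27.42 + £0.19 + £0.53 + £3.70 + £0.33 + £1.06 = £33.51

£33.51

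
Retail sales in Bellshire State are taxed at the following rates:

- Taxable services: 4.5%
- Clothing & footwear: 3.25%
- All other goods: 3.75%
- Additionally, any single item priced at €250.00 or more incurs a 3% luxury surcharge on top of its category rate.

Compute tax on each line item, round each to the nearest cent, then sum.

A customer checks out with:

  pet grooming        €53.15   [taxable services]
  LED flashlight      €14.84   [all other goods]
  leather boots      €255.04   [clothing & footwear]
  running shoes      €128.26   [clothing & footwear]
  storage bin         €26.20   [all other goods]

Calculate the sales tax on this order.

€24.04

Pet grooming €53.15: taxable services → 4.5% → €2.39
LED flashlight €14.84: all other goods → 3.75% → €0.56
Leather boots €255.04: clothing & footwear → 3.25% + 3% surcharge = 6.25% → €15.94
Running shoes €128.26: clothing & footwear → 3.25% → €4.17
Storage bin €26.20: all other goods → 3.75% → €0.98
Total tax = €2.39 + €0.56 + €15.94 + €4.17 + €0.98 = €24.04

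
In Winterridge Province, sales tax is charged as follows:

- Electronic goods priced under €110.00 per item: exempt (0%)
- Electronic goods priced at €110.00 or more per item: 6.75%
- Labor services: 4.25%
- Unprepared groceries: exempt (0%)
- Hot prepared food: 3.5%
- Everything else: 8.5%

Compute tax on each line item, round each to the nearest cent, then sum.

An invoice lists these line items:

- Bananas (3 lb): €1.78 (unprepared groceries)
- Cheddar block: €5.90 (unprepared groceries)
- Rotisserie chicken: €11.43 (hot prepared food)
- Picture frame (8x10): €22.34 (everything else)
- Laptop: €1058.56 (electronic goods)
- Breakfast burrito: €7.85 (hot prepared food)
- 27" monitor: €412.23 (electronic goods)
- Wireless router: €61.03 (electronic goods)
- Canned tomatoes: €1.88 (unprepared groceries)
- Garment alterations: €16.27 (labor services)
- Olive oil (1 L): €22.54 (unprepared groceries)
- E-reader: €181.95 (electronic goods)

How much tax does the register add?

€114.82

Bananas (3 lb) €1.78: unprepared groceries → 0% → €0.00
Cheddar block €5.90: unprepared groceries → 0% → €0.00
Rotisserie chicken €11.43: hot prepared food → 3.5% → €0.40
Picture frame (8x10) €22.34: everything else → 8.5% → €1.90
Laptop €1058.56: electronic goods, €110.00 or more → 6.75% → €71.45
Breakfast burrito €7.85: hot prepared food → 3.5% → €0.27
27" monitor €412.23: electronic goods, €110.00 or more → 6.75% → €27.83
Wireless router €61.03: electronic goods, under €110.00 → 0% → €0.00
Canned tomatoes €1.88: unprepared groceries → 0% → €0.00
Garment alterations €16.27: labor services → 4.25% → €0.69
Olive oil (1 L) €22.54: unprepared groceries → 0% → €0.00
E-reader €181.95: electronic goods, €110.00 or more → 6.75% → €12.28
Total tax = €0.40 + €1.90 + €71.45 + €0.27 + €27.83 + €0.69 + €12.28 = €114.82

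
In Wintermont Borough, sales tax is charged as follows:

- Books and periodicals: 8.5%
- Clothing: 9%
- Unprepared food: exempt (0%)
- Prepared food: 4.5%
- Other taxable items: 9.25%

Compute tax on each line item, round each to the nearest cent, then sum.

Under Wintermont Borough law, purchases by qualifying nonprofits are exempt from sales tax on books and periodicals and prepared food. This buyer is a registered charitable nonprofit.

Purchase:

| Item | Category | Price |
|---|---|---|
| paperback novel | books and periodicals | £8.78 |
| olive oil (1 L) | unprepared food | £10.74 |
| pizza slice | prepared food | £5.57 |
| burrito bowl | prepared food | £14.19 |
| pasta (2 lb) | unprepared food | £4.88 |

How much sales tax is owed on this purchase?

Paperback novel £8.78: books and periodicals, buyer-exempt → 0% → £0.00
Olive oil (1 L) £10.74: unprepared food → 0% → £0.00
Pizza slice £5.57: prepared food, buyer-exempt → 0% → £0.00
Burrito bowl £14.19: prepared food, buyer-exempt → 0% → £0.00
Pasta (2 lb) £4.88: unprepared food → 0% → £0.00
Total tax = £0.00

£0.00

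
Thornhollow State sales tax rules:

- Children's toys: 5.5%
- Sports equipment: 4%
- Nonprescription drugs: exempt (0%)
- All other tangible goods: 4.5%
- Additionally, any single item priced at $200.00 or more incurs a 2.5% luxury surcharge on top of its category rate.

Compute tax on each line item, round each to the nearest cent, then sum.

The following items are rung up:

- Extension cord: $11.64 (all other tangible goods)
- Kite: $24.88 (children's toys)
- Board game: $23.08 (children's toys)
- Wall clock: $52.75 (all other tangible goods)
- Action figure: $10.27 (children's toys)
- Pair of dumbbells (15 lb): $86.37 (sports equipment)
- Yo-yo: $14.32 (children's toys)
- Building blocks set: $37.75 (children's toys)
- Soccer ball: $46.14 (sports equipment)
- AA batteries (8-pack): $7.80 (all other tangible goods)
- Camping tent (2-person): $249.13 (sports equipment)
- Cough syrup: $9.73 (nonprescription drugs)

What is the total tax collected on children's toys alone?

Kite $24.88: children's toys → 5.5% → $1.37
Board game $23.08: children's toys → 5.5% → $1.27
Action figure $10.27: children's toys → 5.5% → $0.56
Yo-yo $14.32: children's toys → 5.5% → $0.79
Building blocks set $37.75: children's toys → 5.5% → $2.08
Tax on children's toys = $1.37 + $1.27 + $0.56 + $0.79 + $2.08 = $6.07

$6.07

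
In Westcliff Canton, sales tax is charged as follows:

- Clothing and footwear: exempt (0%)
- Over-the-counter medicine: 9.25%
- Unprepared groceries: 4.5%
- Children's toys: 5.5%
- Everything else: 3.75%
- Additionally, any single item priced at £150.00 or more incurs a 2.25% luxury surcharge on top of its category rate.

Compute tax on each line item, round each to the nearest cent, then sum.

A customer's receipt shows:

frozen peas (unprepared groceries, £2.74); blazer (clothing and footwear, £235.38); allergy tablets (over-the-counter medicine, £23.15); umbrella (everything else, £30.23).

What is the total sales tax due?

£8.69

Frozen peas £2.74: unprepared groceries → 4.5% → £0.12
Blazer £235.38: clothing and footwear → 0% + 2.25% surcharge = 2.25% → £5.30
Allergy tablets £23.15: over-the-counter medicine → 9.25% → £2.14
Umbrella £30.23: everything else → 3.75% → £1.13
Total tax = £0.12 + £5.30 + £2.14 + £1.13 = £8.69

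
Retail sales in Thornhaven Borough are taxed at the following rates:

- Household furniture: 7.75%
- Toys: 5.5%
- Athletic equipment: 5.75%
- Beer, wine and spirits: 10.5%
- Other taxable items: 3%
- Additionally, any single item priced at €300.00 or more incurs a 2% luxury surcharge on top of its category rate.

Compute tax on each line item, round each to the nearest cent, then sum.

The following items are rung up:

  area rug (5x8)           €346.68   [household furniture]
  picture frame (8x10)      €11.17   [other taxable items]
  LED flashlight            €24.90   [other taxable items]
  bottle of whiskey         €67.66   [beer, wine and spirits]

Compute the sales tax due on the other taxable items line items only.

Picture frame (8x10) €11.17: other taxable items → 3% → €0.34
LED flashlight €24.90: other taxable items → 3% → €0.75
Tax on other taxable items = €0.34 + €0.75 = €1.09

€1.09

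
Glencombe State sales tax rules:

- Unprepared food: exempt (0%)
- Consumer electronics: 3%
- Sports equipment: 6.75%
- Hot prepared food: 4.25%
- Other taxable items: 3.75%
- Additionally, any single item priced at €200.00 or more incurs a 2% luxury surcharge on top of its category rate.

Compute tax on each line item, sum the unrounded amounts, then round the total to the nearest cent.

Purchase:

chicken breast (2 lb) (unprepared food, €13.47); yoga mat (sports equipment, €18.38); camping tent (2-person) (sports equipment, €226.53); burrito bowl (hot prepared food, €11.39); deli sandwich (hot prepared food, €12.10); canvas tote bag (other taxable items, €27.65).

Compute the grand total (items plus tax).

€332.62

Chicken breast (2 lb) €13.47: unprepared food → 0% → €0.00
Yoga mat €18.38: sports equipment → 6.75% → €1.24065
Camping tent (2-person) €226.53: sports equipment → 6.75% + 2% surcharge = 8.75% → €19.821375
Burrito bowl €11.39: hot prepared food → 4.25% → €0.484075
Deli sandwich €12.10: hot prepared food → 4.25% → €0.51425
Canvas tote bag €27.65: other taxable items → 3.75% → €1.036875
Subtotal = €309.52; unrounded tax = €23.097225 → €23.10; total due = €332.62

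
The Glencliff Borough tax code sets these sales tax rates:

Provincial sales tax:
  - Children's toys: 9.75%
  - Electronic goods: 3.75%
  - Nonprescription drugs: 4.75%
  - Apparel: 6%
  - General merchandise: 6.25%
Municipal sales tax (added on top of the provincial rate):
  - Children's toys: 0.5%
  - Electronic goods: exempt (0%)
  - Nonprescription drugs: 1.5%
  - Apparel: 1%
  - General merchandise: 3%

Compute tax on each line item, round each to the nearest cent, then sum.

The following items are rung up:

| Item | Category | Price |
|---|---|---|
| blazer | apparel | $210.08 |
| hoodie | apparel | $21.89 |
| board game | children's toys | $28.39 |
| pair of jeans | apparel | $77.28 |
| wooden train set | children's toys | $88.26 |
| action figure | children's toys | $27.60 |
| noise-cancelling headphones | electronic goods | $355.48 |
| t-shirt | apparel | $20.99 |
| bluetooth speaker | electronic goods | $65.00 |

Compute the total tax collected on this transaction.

Blazer $210.08: apparel → 6% + 1% municipal = 7% → $14.71
Hoodie $21.89: apparel → 6% + 1% municipal = 7% → $1.53
Board game $28.39: children's toys → 9.75% + 0.5% municipal = 10.25% → $2.91
Pair of jeans $77.28: apparel → 6% + 1% municipal = 7% → $5.41
Wooden train set $88.26: children's toys → 9.75% + 0.5% municipal = 10.25% → $9.05
Action figure $27.60: children's toys → 9.75% + 0.5% municipal = 10.25% → $2.83
Noise-cancelling headphones $355.48: electronic goods → 3.75% + 0% municipal = 3.75% → $13.33
T-shirt $20.99: apparel → 6% + 1% municipal = 7% → $1.47
Bluetooth speaker $65.00: electronic goods → 3.75% + 0% municipal = 3.75% → $2.44
Total tax = $14.71 + $1.53 + $2.91 + $5.41 + $9.05 + $2.83 + $13.33 + $1.47 + $2.44 = $53.68

$53.68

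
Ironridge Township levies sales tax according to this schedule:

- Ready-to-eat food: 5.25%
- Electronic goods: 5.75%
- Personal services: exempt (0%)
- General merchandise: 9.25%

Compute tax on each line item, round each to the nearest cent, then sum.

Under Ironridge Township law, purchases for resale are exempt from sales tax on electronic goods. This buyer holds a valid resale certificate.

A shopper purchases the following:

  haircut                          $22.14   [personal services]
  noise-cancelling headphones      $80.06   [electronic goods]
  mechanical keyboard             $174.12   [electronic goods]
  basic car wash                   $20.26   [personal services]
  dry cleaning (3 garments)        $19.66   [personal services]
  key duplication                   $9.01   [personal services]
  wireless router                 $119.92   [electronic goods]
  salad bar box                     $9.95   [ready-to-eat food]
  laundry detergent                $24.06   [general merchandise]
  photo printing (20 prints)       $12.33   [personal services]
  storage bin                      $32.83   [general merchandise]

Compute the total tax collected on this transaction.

Haircut $22.14: personal services → 0% → $0.00
Noise-cancelling headphones $80.06: electronic goods, buyer-exempt → 0% → $0.00
Mechanical keyboard $174.12: electronic goods, buyer-exempt → 0% → $0.00
Basic car wash $20.26: personal services → 0% → $0.00
Dry cleaning (3 garments) $19.66: personal services → 0% → $0.00
Key duplication $9.01: personal services → 0% → $0.00
Wireless router $119.92: electronic goods, buyer-exempt → 0% → $0.00
Salad bar box $9.95: ready-to-eat food → 5.25% → $0.52
Laundry detergent $24.06: general merchandise → 9.25% → $2.23
Photo printing (20 prints) $12.33: personal services → 0% → $0.00
Storage bin $32.83: general merchandise → 9.25% → $3.04
Total tax = $0.52 + $2.23 + $3.04 = $5.79

$5.79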